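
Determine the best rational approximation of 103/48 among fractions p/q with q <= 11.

15/7

Expand x = 103/48 as a continued fraction with the Euclidean algorithm:
  103 = 2*48 + 7, so a_0 = 2.
  48 = 6*7 + 6, so a_1 = 6.
  7 = 1*6 + 1, so a_2 = 1.
  6 = 6*1 + 0, so a_3 = 6.
so x = [2; 6, 1, 6].
Convergents (p_i = a_i*p_{i-1} + p_{i-2}, q_i = a_i*q_{i-1} + q_{i-2} with p_{-2}=0, p_{-1}=1, q_{-2}=1, q_{-1}=0), until the denominator exceeds 11:
  i=0: a_0=2, p_0 = 2*1 + 0 = 2, q_0 = 2*0 + 1 = 1.
  i=1: a_1=6, p_1 = 6*2 + 1 = 13, q_1 = 6*1 + 0 = 6.
  i=2: a_2=1, p_2 = 1*13 + 2 = 15, q_2 = 1*6 + 1 = 7.
  i=3: a_3=6, p_3 = 6*15 + 13 = 103, q_3 = 6*7 + 6 = 48.
q_3 = 48 > 11, so the last convergent with denominator <= 11 is p_2/q_2 = 15/7.
The closest fraction with denominator <= 11 is either p_2/q_2 or the intermediate fraction (k*p_2 + p_1)/(k*q_2 + q_1) with the largest k >= 1 whose denominator stays <= 11; these approach x as k grows, and every other convergent or intermediate fraction in range is farther away.
Largest k: floor((11 - q_1)/q_2) = floor((11 - 6)/7) = 0.
Since k = 0, no intermediate fraction beyond p_2/q_2 has denominator <= 11, so the convergent 15/7 is the closest (its error is |103*7 - 15*48|/(48*7) = 1/336).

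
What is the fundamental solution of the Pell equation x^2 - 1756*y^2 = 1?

(x, y) = (387199, 9240)

First expand sqrt(1756) as a continued fraction. With x_i = (sqrt(1756) + m_i)/d_i and (m_0, d_0) = (0, 1): a_0 = floor(sqrt(1756)) = 41, since 41^2 = 1681 <= 1756 < 1764 = 42^2.
Iterate m_{i+1} = d_i*a_i - m_i, d_{i+1} = (1756 - m_{i+1}^2)/d_i, a_{i+1} = floor((a_0 + m_{i+1})/d_{i+1}):
  m_1 = 1*41 - 0 = 41, d_1 = (1756 - 41^2)/1 = 75/1 = 75, a_1 = floor((41 + 41)/75) = 1.
  m_2 = 75*1 - 41 = 34, d_2 = (1756 - 34^2)/75 = 600/75 = 8, a_2 = floor((41 + 34)/8) = 9.
  m_3 = 8*9 - 34 = 38, d_3 = (1756 - 38^2)/8 = 312/8 = 39, a_3 = floor((41 + 38)/39) = 2.
  m_4 = 39*2 - 38 = 40, d_4 = (1756 - 40^2)/39 = 156/39 = 4, a_4 = floor((41 + 40)/4) = 20.
  m_5 = 4*20 - 40 = 40, d_5 = (1756 - 40^2)/4 = 156/4 = 39, a_5 = floor((41 + 40)/39) = 2.
  m_6 = 39*2 - 40 = 38, d_6 = (1756 - 38^2)/39 = 312/39 = 8, a_6 = floor((41 + 38)/8) = 9.
  m_7 = 8*9 - 38 = 34, d_7 = (1756 - 34^2)/8 = 600/8 = 75, a_7 = floor((41 + 34)/75) = 1.
  m_8 = 75*1 - 34 = 41, d_8 = (1756 - 41^2)/75 = 75/75 = 1, a_8 = floor((41 + 41)/1) = 82.
  m_9 = 1*82 - 41 = 41, d_9 = (1756 - 41^2)/1 = 75/1 = 75: (m_9, d_9) = (m_1, d_1) = (41, 75), so from here the quotients repeat a_1, ..., a_8; the period length is 8.
So sqrt(1756) = [41; (1, 9, 2, 20, 2, 9, 1, 82)] with period length k = 8.
k is even, so the fundamental solution of x^2 - 1756y^2 = 1 is (p_{k-1}, q_{k-1}) = (p_7, q_7); compute convergents through index 7.
Convergents (p_i = a_i*p_{i-1} + p_{i-2}, q_i = a_i*q_{i-1} + q_{i-2} with p_{-2}=0, p_{-1}=1, q_{-2}=1, q_{-1}=0):
  i=0: a_0=41, p_0 = 41*1 + 0 = 41, q_0 = 41*0 + 1 = 1.
  i=1: a_1=1, p_1 = 1*41 + 1 = 42, q_1 = 1*1 + 0 = 1.
  i=2: a_2=9, p_2 = 9*42 + 41 = 419, q_2 = 9*1 + 1 = 10.
  i=3: a_3=2, p_3 = 2*419 + 42 = 880, q_3 = 2*10 + 1 = 21.
  i=4: a_4=20, p_4 = 20*880 + 419 = 18019, q_4 = 20*21 + 10 = 430.
  i=5: a_5=2, p_5 = 2*18019 + 880 = 36918, q_5 = 2*430 + 21 = 881.
  i=6: a_6=9, p_6 = 9*36918 + 18019 = 350281, q_6 = 9*881 + 430 = 8359.
  i=7: a_7=1, p_7 = 1*350281 + 36918 = 387199, q_7 = 1*8359 + 881 = 9240.
Check: 387199^2 - 1756*9240^2 = 149923065601 - 149923065600 = 1, so (x, y) = (387199, 9240) solves the equation, and by the theorem it is the least positive solution.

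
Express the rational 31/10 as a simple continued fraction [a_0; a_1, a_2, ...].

Run the Euclidean algorithm on 31 and 10; the successive quotients are the partial quotients a_0, a_1, ... (each step inverts the fractional part left over by the previous one):
  31 = 3*10 + 1, so a_0 = 3.
  10 = 10*1 + 0, so a_1 = 10.
The remainder reaches 0 after 2 divisions, so the expansion has 2 partial quotients, read off in order.

[3; 10]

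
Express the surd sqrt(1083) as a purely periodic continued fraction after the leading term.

Write x_i = (sqrt(1083) + m_i)/d_i with (m_0, d_0) = (0, 1). a_0 = floor(sqrt(1083)) = 32, since 32^2 = 1024 <= 1083 < 1089 = 33^2.
Iterate m_{i+1} = d_i*a_i - m_i, d_{i+1} = (1083 - m_{i+1}^2)/d_i, a_{i+1} = floor((a_0 + m_{i+1})/d_{i+1}):
  m_1 = 1*32 - 0 = 32, d_1 = (1083 - 32^2)/1 = 59/1 = 59, a_1 = floor((32 + 32)/59) = 1.
  m_2 = 59*1 - 32 = 27, d_2 = (1083 - 27^2)/59 = 354/59 = 6, a_2 = floor((32 + 27)/6) = 9.
  m_3 = 6*9 - 27 = 27, d_3 = (1083 - 27^2)/6 = 354/6 = 59, a_3 = floor((32 + 27)/59) = 1.
  m_4 = 59*1 - 27 = 32, d_4 = (1083 - 32^2)/59 = 59/59 = 1, a_4 = floor((32 + 32)/1) = 64.
  m_5 = 1*64 - 32 = 32, d_5 = (1083 - 32^2)/1 = 59/1 = 59: (m_5, d_5) = (m_1, d_1) = (32, 59), so from here the quotients repeat a_1, ..., a_4; the period length is 4.
Hence the expansion of sqrt(1083) is a_0 = 32 followed by the repeating block 1, 9, 1, 64 (period 4).

[32; (1, 9, 1, 64)]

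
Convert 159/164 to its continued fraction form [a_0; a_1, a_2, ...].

[0; 1, 31, 1, 4]

Run the Euclidean algorithm on 159 and 164; the successive quotients are the partial quotients a_0, a_1, ... (each step inverts the fractional part left over by the previous one):
  159 = 0*164 + 159, so a_0 = 0.
  164 = 1*159 + 5, so a_1 = 1.
  159 = 31*5 + 4, so a_2 = 31.
  5 = 1*4 + 1, so a_3 = 1.
  4 = 4*1 + 0, so a_4 = 4.
The remainder reaches 0 after 5 divisions, so the expansion has 5 partial quotients, read off in order.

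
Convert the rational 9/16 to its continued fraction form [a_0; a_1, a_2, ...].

Run the Euclidean algorithm on 9 and 16; the successive quotients are the partial quotients a_0, a_1, ... (each step inverts the fractional part left over by the previous one):
  9 = 0*16 + 9, so a_0 = 0.
  16 = 1*9 + 7, so a_1 = 1.
  9 = 1*7 + 2, so a_2 = 1.
  7 = 3*2 + 1, so a_3 = 3.
  2 = 2*1 + 0, so a_4 = 2.
The remainder reaches 0 after 5 divisions, so the expansion has 5 partial quotients, read off in order.

[0; 1, 1, 3, 2]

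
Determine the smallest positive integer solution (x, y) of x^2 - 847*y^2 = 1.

First expand sqrt(847) as a continued fraction. With x_i = (sqrt(847) + m_i)/d_i and (m_0, d_0) = (0, 1): a_0 = floor(sqrt(847)) = 29, since 29^2 = 841 <= 847 < 900 = 30^2.
Iterate m_{i+1} = d_i*a_i - m_i, d_{i+1} = (847 - m_{i+1}^2)/d_i, a_{i+1} = floor((a_0 + m_{i+1})/d_{i+1}):
  m_1 = 1*29 - 0 = 29, d_1 = (847 - 29^2)/1 = 6/1 = 6, a_1 = floor((29 + 29)/6) = 9.
  m_2 = 6*9 - 29 = 25, d_2 = (847 - 25^2)/6 = 222/6 = 37, a_2 = floor((29 + 25)/37) = 1.
  m_3 = 37*1 - 25 = 12, d_3 = (847 - 12^2)/37 = 703/37 = 19, a_3 = floor((29 + 12)/19) = 2.
  m_4 = 19*2 - 12 = 26, d_4 = (847 - 26^2)/19 = 171/19 = 9, a_4 = floor((29 + 26)/9) = 6.
  m_5 = 9*6 - 26 = 28, d_5 = (847 - 28^2)/9 = 63/9 = 7, a_5 = floor((29 + 28)/7) = 8.
  m_6 = 7*8 - 28 = 28, d_6 = (847 - 28^2)/7 = 63/7 = 9, a_6 = floor((29 + 28)/9) = 6.
  m_7 = 9*6 - 28 = 26, d_7 = (847 - 26^2)/9 = 171/9 = 19, a_7 = floor((29 + 26)/19) = 2.
  m_8 = 19*2 - 26 = 12, d_8 = (847 - 12^2)/19 = 703/19 = 37, a_8 = floor((29 + 12)/37) = 1.
  m_9 = 37*1 - 12 = 25, d_9 = (847 - 25^2)/37 = 222/37 = 6, a_9 = floor((29 + 25)/6) = 9.
  m_10 = 6*9 - 25 = 29, d_10 = (847 - 29^2)/6 = 6/6 = 1, a_10 = floor((29 + 29)/1) = 58.
  m_11 = 1*58 - 29 = 29, d_11 = (847 - 29^2)/1 = 6/1 = 6: (m_11, d_11) = (m_1, d_1) = (29, 6), so from here the quotients repeat a_1, ..., a_10; the period length is 10.
So sqrt(847) = [29; (9, 1, 2, 6, 8, 6, 2, 1, 9, 58)] with period length k = 10.
k is even, so the fundamental solution of x^2 - 847y^2 = 1 is (p_{k-1}, q_{k-1}) = (p_9, q_9); compute convergents through index 9.
Convergents (p_i = a_i*p_{i-1} + p_{i-2}, q_i = a_i*q_{i-1} + q_{i-2} with p_{-2}=0, p_{-1}=1, q_{-2}=1, q_{-1}=0):
  i=0: a_0=29, p_0 = 29*1 + 0 = 29, q_0 = 29*0 + 1 = 1.
  i=1: a_1=9, p_1 = 9*29 + 1 = 262, q_1 = 9*1 + 0 = 9.
  i=2: a_2=1, p_2 = 1*262 + 29 = 291, q_2 = 1*9 + 1 = 10.
  i=3: a_3=2, p_3 = 2*291 + 262 = 844, q_3 = 2*10 + 9 = 29.
  i=4: a_4=6, p_4 = 6*844 + 291 = 5355, q_4 = 6*29 + 10 = 184.
  i=5: a_5=8, p_5 = 8*5355 + 844 = 43684, q_5 = 8*184 + 29 = 1501.
  i=6: a_6=6, p_6 = 6*43684 + 5355 = 267459, q_6 = 6*1501 + 184 = 9190.
  i=7: a_7=2, p_7 = 2*267459 + 43684 = 578602, q_7 = 2*9190 + 1501 = 19881.
  i=8: a_8=1, p_8 = 1*578602 + 267459 = 846061, q_8 = 1*19881 + 9190 = 29071.
  i=9: a_9=9, p_9 = 9*846061 + 578602 = 8193151, q_9 = 9*29071 + 19881 = 281520.
Check: 8193151^2 - 847*281520^2 = 67127723308801 - 67127723308800 = 1, so (x, y) = (8193151, 281520) solves the equation, and by the theorem it is the least positive solution.

(x, y) = (8193151, 281520)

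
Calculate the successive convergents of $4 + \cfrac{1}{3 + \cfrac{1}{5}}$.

4/1, 13/3, 69/16

Using the convergent recurrence p_i = a_i*p_{i-1} + p_{i-2}, q_i = a_i*q_{i-1} + q_{i-2} with p_{-2}=0, p_{-1}=1, q_{-2}=1, q_{-1}=0:
  i=0: a_0=4, p_0 = 4*1 + 0 = 4, q_0 = 4*0 + 1 = 1.
  i=1: a_1=3, p_1 = 3*4 + 1 = 13, q_1 = 3*1 + 0 = 3.
  i=2: a_2=5, p_2 = 5*13 + 4 = 69, q_2 = 5*3 + 1 = 16.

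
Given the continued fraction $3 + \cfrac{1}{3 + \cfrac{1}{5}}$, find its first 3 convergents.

Using the convergent recurrence p_i = a_i*p_{i-1} + p_{i-2}, q_i = a_i*q_{i-1} + q_{i-2} with p_{-2}=0, p_{-1}=1, q_{-2}=1, q_{-1}=0:
  i=0: a_0=3, p_0 = 3*1 + 0 = 3, q_0 = 3*0 + 1 = 1.
  i=1: a_1=3, p_1 = 3*3 + 1 = 10, q_1 = 3*1 + 0 = 3.
  i=2: a_2=5, p_2 = 5*10 + 3 = 53, q_2 = 5*3 + 1 = 16.

3/1, 10/3, 53/16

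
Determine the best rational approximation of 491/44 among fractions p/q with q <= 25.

Expand x = 491/44 as a continued fraction with the Euclidean algorithm:
  491 = 11*44 + 7, so a_0 = 11.
  44 = 6*7 + 2, so a_1 = 6.
  7 = 3*2 + 1, so a_2 = 3.
  2 = 2*1 + 0, so a_3 = 2.
so x = [11; 6, 3, 2].
Convergents (p_i = a_i*p_{i-1} + p_{i-2}, q_i = a_i*q_{i-1} + q_{i-2} with p_{-2}=0, p_{-1}=1, q_{-2}=1, q_{-1}=0), until the denominator exceeds 25:
  i=0: a_0=11, p_0 = 11*1 + 0 = 11, q_0 = 11*0 + 1 = 1.
  i=1: a_1=6, p_1 = 6*11 + 1 = 67, q_1 = 6*1 + 0 = 6.
  i=2: a_2=3, p_2 = 3*67 + 11 = 212, q_2 = 3*6 + 1 = 19.
  i=3: a_3=2, p_3 = 2*212 + 67 = 491, q_3 = 2*19 + 6 = 44.
q_3 = 44 > 25, so the last convergent with denominator <= 25 is p_2/q_2 = 212/19.
The closest fraction with denominator <= 25 is either p_2/q_2 or the intermediate fraction (k*p_2 + p_1)/(k*q_2 + q_1) with the largest k >= 1 whose denominator stays <= 25; these approach x as k grows, and every other convergent or intermediate fraction in range is farther away.
Largest k: floor((25 - q_1)/q_2) = floor((25 - 6)/19) = 1.
That gives (1*212 + 67)/(1*19 + 6) = 279/25.
Compare the errors: |x - 212/19| = |491*19 - 212*44|/(44*19) = 1/836, and |x - 279/25| = |491*25 - 279*44|/(44*25) = 1/1100.
Cross-multiplying, 1*836 = 836 < 1100 = 1*1100, so 1/1100 is smaller: the intermediate fraction 279/25 is closer to x than 212/19.

279/25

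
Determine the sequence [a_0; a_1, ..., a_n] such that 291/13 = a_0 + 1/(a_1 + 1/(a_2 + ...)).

[22; 2, 1, 1, 2]

Run the Euclidean algorithm on 291 and 13; the successive quotients are the partial quotients a_0, a_1, ... (each step inverts the fractional part left over by the previous one):
  291 = 22*13 + 5, so a_0 = 22.
  13 = 2*5 + 3, so a_1 = 2.
  5 = 1*3 + 2, so a_2 = 1.
  3 = 1*2 + 1, so a_3 = 1.
  2 = 2*1 + 0, so a_4 = 2.
The remainder reaches 0 after 5 divisions, so the expansion has 5 partial quotients, read off in order.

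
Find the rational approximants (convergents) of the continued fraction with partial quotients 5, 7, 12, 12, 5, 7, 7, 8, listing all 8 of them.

Using the convergent recurrence p_i = a_i*p_{i-1} + p_{i-2}, q_i = a_i*q_{i-1} + q_{i-2} with p_{-2}=0, p_{-1}=1, q_{-2}=1, q_{-1}=0:
  i=0: a_0=5, p_0 = 5*1 + 0 = 5, q_0 = 5*0 + 1 = 1.
  i=1: a_1=7, p_1 = 7*5 + 1 = 36, q_1 = 7*1 + 0 = 7.
  i=2: a_2=12, p_2 = 12*36 + 5 = 437, q_2 = 12*7 + 1 = 85.
  i=3: a_3=12, p_3 = 12*437 + 36 = 5280, q_3 = 12*85 + 7 = 1027.
  i=4: a_4=5, p_4 = 5*5280 + 437 = 26837, q_4 = 5*1027 + 85 = 5220.
  i=5: a_5=7, p_5 = 7*26837 + 5280 = 193139, q_5 = 7*5220 + 1027 = 37567.
  i=6: a_6=7, p_6 = 7*193139 + 26837 = 1378810, q_6 = 7*37567 + 5220 = 268189.
  i=7: a_7=8, p_7 = 8*1378810 + 193139 = 11223619, q_7 = 8*268189 + 37567 = 2183079.

5/1, 36/7, 437/85, 5280/1027, 26837/5220, 193139/37567, 1378810/268189, 11223619/2183079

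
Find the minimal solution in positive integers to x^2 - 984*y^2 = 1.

First expand sqrt(984) as a continued fraction. With x_i = (sqrt(984) + m_i)/d_i and (m_0, d_0) = (0, 1): a_0 = floor(sqrt(984)) = 31, since 31^2 = 961 <= 984 < 1024 = 32^2.
Iterate m_{i+1} = d_i*a_i - m_i, d_{i+1} = (984 - m_{i+1}^2)/d_i, a_{i+1} = floor((a_0 + m_{i+1})/d_{i+1}):
  m_1 = 1*31 - 0 = 31, d_1 = (984 - 31^2)/1 = 23/1 = 23, a_1 = floor((31 + 31)/23) = 2.
  m_2 = 23*2 - 31 = 15, d_2 = (984 - 15^2)/23 = 759/23 = 33, a_2 = floor((31 + 15)/33) = 1.
  m_3 = 33*1 - 15 = 18, d_3 = (984 - 18^2)/33 = 660/33 = 20, a_3 = floor((31 + 18)/20) = 2.
  m_4 = 20*2 - 18 = 22, d_4 = (984 - 22^2)/20 = 500/20 = 25, a_4 = floor((31 + 22)/25) = 2.
  m_5 = 25*2 - 22 = 28, d_5 = (984 - 28^2)/25 = 200/25 = 8, a_5 = floor((31 + 28)/8) = 7.
  m_6 = 8*7 - 28 = 28, d_6 = (984 - 28^2)/8 = 200/8 = 25, a_6 = floor((31 + 28)/25) = 2.
  m_7 = 25*2 - 28 = 22, d_7 = (984 - 22^2)/25 = 500/25 = 20, a_7 = floor((31 + 22)/20) = 2.
  m_8 = 20*2 - 22 = 18, d_8 = (984 - 18^2)/20 = 660/20 = 33, a_8 = floor((31 + 18)/33) = 1.
  m_9 = 33*1 - 18 = 15, d_9 = (984 - 15^2)/33 = 759/33 = 23, a_9 = floor((31 + 15)/23) = 2.
  m_10 = 23*2 - 15 = 31, d_10 = (984 - 31^2)/23 = 23/23 = 1, a_10 = floor((31 + 31)/1) = 62.
  m_11 = 1*62 - 31 = 31, d_11 = (984 - 31^2)/1 = 23/1 = 23: (m_11, d_11) = (m_1, d_1) = (31, 23), so from here the quotients repeat a_1, ..., a_10; the period length is 10.
So sqrt(984) = [31; (2, 1, 2, 2, 7, 2, 2, 1, 2, 62)] with period length k = 10.
k is even, so the fundamental solution of x^2 - 984y^2 = 1 is (p_{k-1}, q_{k-1}) = (p_9, q_9); compute convergents through index 9.
Convergents (p_i = a_i*p_{i-1} + p_{i-2}, q_i = a_i*q_{i-1} + q_{i-2} with p_{-2}=0, p_{-1}=1, q_{-2}=1, q_{-1}=0):
  i=0: a_0=31, p_0 = 31*1 + 0 = 31, q_0 = 31*0 + 1 = 1.
  i=1: a_1=2, p_1 = 2*31 + 1 = 63, q_1 = 2*1 + 0 = 2.
  i=2: a_2=1, p_2 = 1*63 + 31 = 94, q_2 = 1*2 + 1 = 3.
  i=3: a_3=2, p_3 = 2*94 + 63 = 251, q_3 = 2*3 + 2 = 8.
  i=4: a_4=2, p_4 = 2*251 + 94 = 596, q_4 = 2*8 + 3 = 19.
  i=5: a_5=7, p_5 = 7*596 + 251 = 4423, q_5 = 7*19 + 8 = 141.
  i=6: a_6=2, p_6 = 2*4423 + 596 = 9442, q_6 = 2*141 + 19 = 301.
  i=7: a_7=2, p_7 = 2*9442 + 4423 = 23307, q_7 = 2*301 + 141 = 743.
  i=8: a_8=1, p_8 = 1*23307 + 9442 = 32749, q_8 = 1*743 + 301 = 1044.
  i=9: a_9=2, p_9 = 2*32749 + 23307 = 88805, q_9 = 2*1044 + 743 = 2831.
Check: 88805^2 - 984*2831^2 = 7886328025 - 7886328024 = 1, so (x, y) = (88805, 2831) solves the equation, and by the theorem it is the least positive solution.

(x, y) = (88805, 2831)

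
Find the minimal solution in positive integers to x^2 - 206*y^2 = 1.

First expand sqrt(206) as a continued fraction. With x_i = (sqrt(206) + m_i)/d_i and (m_0, d_0) = (0, 1): a_0 = floor(sqrt(206)) = 14, since 14^2 = 196 <= 206 < 225 = 15^2.
Iterate m_{i+1} = d_i*a_i - m_i, d_{i+1} = (206 - m_{i+1}^2)/d_i, a_{i+1} = floor((a_0 + m_{i+1})/d_{i+1}):
  m_1 = 1*14 - 0 = 14, d_1 = (206 - 14^2)/1 = 10/1 = 10, a_1 = floor((14 + 14)/10) = 2.
  m_2 = 10*2 - 14 = 6, d_2 = (206 - 6^2)/10 = 170/10 = 17, a_2 = floor((14 + 6)/17) = 1.
  m_3 = 17*1 - 6 = 11, d_3 = (206 - 11^2)/17 = 85/17 = 5, a_3 = floor((14 + 11)/5) = 5.
  m_4 = 5*5 - 11 = 14, d_4 = (206 - 14^2)/5 = 10/5 = 2, a_4 = floor((14 + 14)/2) = 14.
  m_5 = 2*14 - 14 = 14, d_5 = (206 - 14^2)/2 = 10/2 = 5, a_5 = floor((14 + 14)/5) = 5.
  m_6 = 5*5 - 14 = 11, d_6 = (206 - 11^2)/5 = 85/5 = 17, a_6 = floor((14 + 11)/17) = 1.
  m_7 = 17*1 - 11 = 6, d_7 = (206 - 6^2)/17 = 170/17 = 10, a_7 = floor((14 + 6)/10) = 2.
  m_8 = 10*2 - 6 = 14, d_8 = (206 - 14^2)/10 = 10/10 = 1, a_8 = floor((14 + 14)/1) = 28.
  m_9 = 1*28 - 14 = 14, d_9 = (206 - 14^2)/1 = 10/1 = 10: (m_9, d_9) = (m_1, d_1) = (14, 10), so from here the quotients repeat a_1, ..., a_8; the period length is 8.
So sqrt(206) = [14; (2, 1, 5, 14, 5, 1, 2, 28)] with period length k = 8.
k is even, so the fundamental solution of x^2 - 206y^2 = 1 is (p_{k-1}, q_{k-1}) = (p_7, q_7); compute convergents through index 7.
Convergents (p_i = a_i*p_{i-1} + p_{i-2}, q_i = a_i*q_{i-1} + q_{i-2} with p_{-2}=0, p_{-1}=1, q_{-2}=1, q_{-1}=0):
  i=0: a_0=14, p_0 = 14*1 + 0 = 14, q_0 = 14*0 + 1 = 1.
  i=1: a_1=2, p_1 = 2*14 + 1 = 29, q_1 = 2*1 + 0 = 2.
  i=2: a_2=1, p_2 = 1*29 + 14 = 43, q_2 = 1*2 + 1 = 3.
  i=3: a_3=5, p_3 = 5*43 + 29 = 244, q_3 = 5*3 + 2 = 17.
  i=4: a_4=14, p_4 = 14*244 + 43 = 3459, q_4 = 14*17 + 3 = 241.
  i=5: a_5=5, p_5 = 5*3459 + 244 = 17539, q_5 = 5*241 + 17 = 1222.
  i=6: a_6=1, p_6 = 1*17539 + 3459 = 20998, q_6 = 1*1222 + 241 = 1463.
  i=7: a_7=2, p_7 = 2*20998 + 17539 = 59535, q_7 = 2*1463 + 1222 = 4148.
Check: 59535^2 - 206*4148^2 = 3544416225 - 3544416224 = 1, so (x, y) = (59535, 4148) solves the equation, and by the theorem it is the least positive solution.

(x, y) = (59535, 4148)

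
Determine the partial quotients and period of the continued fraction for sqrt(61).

[7; (1, 4, 3, 1, 2, 2, 1, 3, 4, 1, 14)]

Write x_i = (sqrt(61) + m_i)/d_i with (m_0, d_0) = (0, 1). a_0 = floor(sqrt(61)) = 7, since 7^2 = 49 <= 61 < 64 = 8^2.
Iterate m_{i+1} = d_i*a_i - m_i, d_{i+1} = (61 - m_{i+1}^2)/d_i, a_{i+1} = floor((a_0 + m_{i+1})/d_{i+1}):
  m_1 = 1*7 - 0 = 7, d_1 = (61 - 7^2)/1 = 12/1 = 12, a_1 = floor((7 + 7)/12) = 1.
  m_2 = 12*1 - 7 = 5, d_2 = (61 - 5^2)/12 = 36/12 = 3, a_2 = floor((7 + 5)/3) = 4.
  m_3 = 3*4 - 5 = 7, d_3 = (61 - 7^2)/3 = 12/3 = 4, a_3 = floor((7 + 7)/4) = 3.
  m_4 = 4*3 - 7 = 5, d_4 = (61 - 5^2)/4 = 36/4 = 9, a_4 = floor((7 + 5)/9) = 1.
  m_5 = 9*1 - 5 = 4, d_5 = (61 - 4^2)/9 = 45/9 = 5, a_5 = floor((7 + 4)/5) = 2.
  m_6 = 5*2 - 4 = 6, d_6 = (61 - 6^2)/5 = 25/5 = 5, a_6 = floor((7 + 6)/5) = 2.
  m_7 = 5*2 - 6 = 4, d_7 = (61 - 4^2)/5 = 45/5 = 9, a_7 = floor((7 + 4)/9) = 1.
  m_8 = 9*1 - 4 = 5, d_8 = (61 - 5^2)/9 = 36/9 = 4, a_8 = floor((7 + 5)/4) = 3.
  m_9 = 4*3 - 5 = 7, d_9 = (61 - 7^2)/4 = 12/4 = 3, a_9 = floor((7 + 7)/3) = 4.
  m_10 = 3*4 - 7 = 5, d_10 = (61 - 5^2)/3 = 36/3 = 12, a_10 = floor((7 + 5)/12) = 1.
  m_11 = 12*1 - 5 = 7, d_11 = (61 - 7^2)/12 = 12/12 = 1, a_11 = floor((7 + 7)/1) = 14.
  m_12 = 1*14 - 7 = 7, d_12 = (61 - 7^2)/1 = 12/1 = 12: (m_12, d_12) = (m_1, d_1) = (7, 12), so from here the quotients repeat a_1, ..., a_11; the period length is 11.
Hence the expansion of sqrt(61) is a_0 = 7 followed by the repeating block 1, 4, 3, 1, 2, 2, 1, 3, 4, 1, 14 (period 11).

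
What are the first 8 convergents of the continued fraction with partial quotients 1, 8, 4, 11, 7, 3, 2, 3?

1/1, 9/8, 37/33, 416/371, 2949/2630, 9263/8261, 21475/19152, 73688/65717

Using the convergent recurrence p_i = a_i*p_{i-1} + p_{i-2}, q_i = a_i*q_{i-1} + q_{i-2} with p_{-2}=0, p_{-1}=1, q_{-2}=1, q_{-1}=0:
  i=0: a_0=1, p_0 = 1*1 + 0 = 1, q_0 = 1*0 + 1 = 1.
  i=1: a_1=8, p_1 = 8*1 + 1 = 9, q_1 = 8*1 + 0 = 8.
  i=2: a_2=4, p_2 = 4*9 + 1 = 37, q_2 = 4*8 + 1 = 33.
  i=3: a_3=11, p_3 = 11*37 + 9 = 416, q_3 = 11*33 + 8 = 371.
  i=4: a_4=7, p_4 = 7*416 + 37 = 2949, q_4 = 7*371 + 33 = 2630.
  i=5: a_5=3, p_5 = 3*2949 + 416 = 9263, q_5 = 3*2630 + 371 = 8261.
  i=6: a_6=2, p_6 = 2*9263 + 2949 = 21475, q_6 = 2*8261 + 2630 = 19152.
  i=7: a_7=3, p_7 = 3*21475 + 9263 = 73688, q_7 = 3*19152 + 8261 = 65717.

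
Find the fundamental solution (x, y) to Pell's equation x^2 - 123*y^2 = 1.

(x, y) = (122, 11)

First expand sqrt(123) as a continued fraction. With x_i = (sqrt(123) + m_i)/d_i and (m_0, d_0) = (0, 1): a_0 = floor(sqrt(123)) = 11, since 11^2 = 121 <= 123 < 144 = 12^2.
Iterate m_{i+1} = d_i*a_i - m_i, d_{i+1} = (123 - m_{i+1}^2)/d_i, a_{i+1} = floor((a_0 + m_{i+1})/d_{i+1}):
  m_1 = 1*11 - 0 = 11, d_1 = (123 - 11^2)/1 = 2/1 = 2, a_1 = floor((11 + 11)/2) = 11.
  m_2 = 2*11 - 11 = 11, d_2 = (123 - 11^2)/2 = 2/2 = 1, a_2 = floor((11 + 11)/1) = 22.
  m_3 = 1*22 - 11 = 11, d_3 = (123 - 11^2)/1 = 2/1 = 2: (m_3, d_3) = (m_1, d_1) = (11, 2), so from here the quotients repeat a_1, a_2; the period length is 2.
So sqrt(123) = [11; (11, 22)] with period length k = 2.
k is even, so the fundamental solution of x^2 - 123y^2 = 1 is (p_{k-1}, q_{k-1}) = (p_1, q_1); compute convergents through index 1.
Convergents (p_i = a_i*p_{i-1} + p_{i-2}, q_i = a_i*q_{i-1} + q_{i-2} with p_{-2}=0, p_{-1}=1, q_{-2}=1, q_{-1}=0):
  i=0: a_0=11, p_0 = 11*1 + 0 = 11, q_0 = 11*0 + 1 = 1.
  i=1: a_1=11, p_1 = 11*11 + 1 = 122, q_1 = 11*1 + 0 = 11.
Check: 122^2 - 123*11^2 = 14884 - 14883 = 1, so (x, y) = (122, 11) solves the equation, and by the theorem it is the least positive solution.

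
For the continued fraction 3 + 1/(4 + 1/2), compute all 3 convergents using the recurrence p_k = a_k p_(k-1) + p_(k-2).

3/1, 13/4, 29/9

Using the convergent recurrence p_i = a_i*p_{i-1} + p_{i-2}, q_i = a_i*q_{i-1} + q_{i-2} with p_{-2}=0, p_{-1}=1, q_{-2}=1, q_{-1}=0:
  i=0: a_0=3, p_0 = 3*1 + 0 = 3, q_0 = 3*0 + 1 = 1.
  i=1: a_1=4, p_1 = 4*3 + 1 = 13, q_1 = 4*1 + 0 = 4.
  i=2: a_2=2, p_2 = 2*13 + 3 = 29, q_2 = 2*4 + 1 = 9.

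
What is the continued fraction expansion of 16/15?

Run the Euclidean algorithm on 16 and 15; the successive quotients are the partial quotients a_0, a_1, ... (each step inverts the fractional part left over by the previous one):
  16 = 1*15 + 1, so a_0 = 1.
  15 = 15*1 + 0, so a_1 = 15.
The remainder reaches 0 after 2 divisions, so the expansion has 2 partial quotients, read off in order.

[1; 15]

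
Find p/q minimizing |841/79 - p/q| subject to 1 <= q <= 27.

181/17

Expand x = 841/79 as a continued fraction with the Euclidean algorithm:
  841 = 10*79 + 51, so a_0 = 10.
  79 = 1*51 + 28, so a_1 = 1.
  51 = 1*28 + 23, so a_2 = 1.
  28 = 1*23 + 5, so a_3 = 1.
  23 = 4*5 + 3, so a_4 = 4.
  5 = 1*3 + 2, so a_5 = 1.
  3 = 1*2 + 1, so a_6 = 1.
  2 = 2*1 + 0, so a_7 = 2.
so x = [10; 1, 1, 1, 4, 1, 1, 2].
Convergents (p_i = a_i*p_{i-1} + p_{i-2}, q_i = a_i*q_{i-1} + q_{i-2} with p_{-2}=0, p_{-1}=1, q_{-2}=1, q_{-1}=0), until the denominator exceeds 27:
  i=0: a_0=10, p_0 = 10*1 + 0 = 10, q_0 = 10*0 + 1 = 1.
  i=1: a_1=1, p_1 = 1*10 + 1 = 11, q_1 = 1*1 + 0 = 1.
  i=2: a_2=1, p_2 = 1*11 + 10 = 21, q_2 = 1*1 + 1 = 2.
  i=3: a_3=1, p_3 = 1*21 + 11 = 32, q_3 = 1*2 + 1 = 3.
  i=4: a_4=4, p_4 = 4*32 + 21 = 149, q_4 = 4*3 + 2 = 14.
  i=5: a_5=1, p_5 = 1*149 + 32 = 181, q_5 = 1*14 + 3 = 17.
  i=6: a_6=1, p_6 = 1*181 + 149 = 330, q_6 = 1*17 + 14 = 31.
q_6 = 31 > 27, so the last convergent with denominator <= 27 is p_5/q_5 = 181/17.
The closest fraction with denominator <= 27 is either p_5/q_5 or the intermediate fraction (k*p_5 + p_4)/(k*q_5 + q_4) with the largest k >= 1 whose denominator stays <= 27; these approach x as k grows, and every other convergent or intermediate fraction in range is farther away.
Largest k: floor((27 - q_4)/q_5) = floor((27 - 14)/17) = 0.
Since k = 0, no intermediate fraction beyond p_5/q_5 has denominator <= 27, so the convergent 181/17 is the closest (its error is |841*17 - 181*79|/(79*17) = 2/1343).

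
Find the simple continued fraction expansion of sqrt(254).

[15; (1, 14, 1, 30)]

Write x_i = (sqrt(254) + m_i)/d_i with (m_0, d_0) = (0, 1). a_0 = floor(sqrt(254)) = 15, since 15^2 = 225 <= 254 < 256 = 16^2.
Iterate m_{i+1} = d_i*a_i - m_i, d_{i+1} = (254 - m_{i+1}^2)/d_i, a_{i+1} = floor((a_0 + m_{i+1})/d_{i+1}):
  m_1 = 1*15 - 0 = 15, d_1 = (254 - 15^2)/1 = 29/1 = 29, a_1 = floor((15 + 15)/29) = 1.
  m_2 = 29*1 - 15 = 14, d_2 = (254 - 14^2)/29 = 58/29 = 2, a_2 = floor((15 + 14)/2) = 14.
  m_3 = 2*14 - 14 = 14, d_3 = (254 - 14^2)/2 = 58/2 = 29, a_3 = floor((15 + 14)/29) = 1.
  m_4 = 29*1 - 14 = 15, d_4 = (254 - 15^2)/29 = 29/29 = 1, a_4 = floor((15 + 15)/1) = 30.
  m_5 = 1*30 - 15 = 15, d_5 = (254 - 15^2)/1 = 29/1 = 29: (m_5, d_5) = (m_1, d_1) = (15, 29), so from here the quotients repeat a_1, ..., a_4; the period length is 4.
Hence the expansion of sqrt(254) is a_0 = 15 followed by the repeating block 1, 14, 1, 30 (period 4).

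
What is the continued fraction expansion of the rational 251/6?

Run the Euclidean algorithm on 251 and 6; the successive quotients are the partial quotients a_0, a_1, ... (each step inverts the fractional part left over by the previous one):
  251 = 41*6 + 5, so a_0 = 41.
  6 = 1*5 + 1, so a_1 = 1.
  5 = 5*1 + 0, so a_2 = 5.
The remainder reaches 0 after 3 divisions, so the expansion has 3 partial quotients, read off in order.

[41; 1, 5]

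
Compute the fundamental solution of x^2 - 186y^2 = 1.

(x, y) = (7501, 550)

First expand sqrt(186) as a continued fraction. With x_i = (sqrt(186) + m_i)/d_i and (m_0, d_0) = (0, 1): a_0 = floor(sqrt(186)) = 13, since 13^2 = 169 <= 186 < 196 = 14^2.
Iterate m_{i+1} = d_i*a_i - m_i, d_{i+1} = (186 - m_{i+1}^2)/d_i, a_{i+1} = floor((a_0 + m_{i+1})/d_{i+1}):
  m_1 = 1*13 - 0 = 13, d_1 = (186 - 13^2)/1 = 17/1 = 17, a_1 = floor((13 + 13)/17) = 1.
  m_2 = 17*1 - 13 = 4, d_2 = (186 - 4^2)/17 = 170/17 = 10, a_2 = floor((13 + 4)/10) = 1.
  m_3 = 10*1 - 4 = 6, d_3 = (186 - 6^2)/10 = 150/10 = 15, a_3 = floor((13 + 6)/15) = 1.
  m_4 = 15*1 - 6 = 9, d_4 = (186 - 9^2)/15 = 105/15 = 7, a_4 = floor((13 + 9)/7) = 3.
  m_5 = 7*3 - 9 = 12, d_5 = (186 - 12^2)/7 = 42/7 = 6, a_5 = floor((13 + 12)/6) = 4.
  m_6 = 6*4 - 12 = 12, d_6 = (186 - 12^2)/6 = 42/6 = 7, a_6 = floor((13 + 12)/7) = 3.
  m_7 = 7*3 - 12 = 9, d_7 = (186 - 9^2)/7 = 105/7 = 15, a_7 = floor((13 + 9)/15) = 1.
  m_8 = 15*1 - 9 = 6, d_8 = (186 - 6^2)/15 = 150/15 = 10, a_8 = floor((13 + 6)/10) = 1.
  m_9 = 10*1 - 6 = 4, d_9 = (186 - 4^2)/10 = 170/10 = 17, a_9 = floor((13 + 4)/17) = 1.
  m_10 = 17*1 - 4 = 13, d_10 = (186 - 13^2)/17 = 17/17 = 1, a_10 = floor((13 + 13)/1) = 26.
  m_11 = 1*26 - 13 = 13, d_11 = (186 - 13^2)/1 = 17/1 = 17: (m_11, d_11) = (m_1, d_1) = (13, 17), so from here the quotients repeat a_1, ..., a_10; the period length is 10.
So sqrt(186) = [13; (1, 1, 1, 3, 4, 3, 1, 1, 1, 26)] with period length k = 10.
k is even, so the fundamental solution of x^2 - 186y^2 = 1 is (p_{k-1}, q_{k-1}) = (p_9, q_9); compute convergents through index 9.
Convergents (p_i = a_i*p_{i-1} + p_{i-2}, q_i = a_i*q_{i-1} + q_{i-2} with p_{-2}=0, p_{-1}=1, q_{-2}=1, q_{-1}=0):
  i=0: a_0=13, p_0 = 13*1 + 0 = 13, q_0 = 13*0 + 1 = 1.
  i=1: a_1=1, p_1 = 1*13 + 1 = 14, q_1 = 1*1 + 0 = 1.
  i=2: a_2=1, p_2 = 1*14 + 13 = 27, q_2 = 1*1 + 1 = 2.
  i=3: a_3=1, p_3 = 1*27 + 14 = 41, q_3 = 1*2 + 1 = 3.
  i=4: a_4=3, p_4 = 3*41 + 27 = 150, q_4 = 3*3 + 2 = 11.
  i=5: a_5=4, p_5 = 4*150 + 41 = 641, q_5 = 4*11 + 3 = 47.
  i=6: a_6=3, p_6 = 3*641 + 150 = 2073, q_6 = 3*47 + 11 = 152.
  i=7: a_7=1, p_7 = 1*2073 + 641 = 2714, q_7 = 1*152 + 47 = 199.
  i=8: a_8=1, p_8 = 1*2714 + 2073 = 4787, q_8 = 1*199 + 152 = 351.
  i=9: a_9=1, p_9 = 1*4787 + 2714 = 7501, q_9 = 1*351 + 199 = 550.
Check: 7501^2 - 186*550^2 = 56265001 - 56265000 = 1, so (x, y) = (7501, 550) solves the equation, and by the theorem it is the least positive solution.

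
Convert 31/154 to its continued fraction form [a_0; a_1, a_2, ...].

[0; 4, 1, 30]

Run the Euclidean algorithm on 31 and 154; the successive quotients are the partial quotients a_0, a_1, ... (each step inverts the fractional part left over by the previous one):
  31 = 0*154 + 31, so a_0 = 0.
  154 = 4*31 + 30, so a_1 = 4.
  31 = 1*30 + 1, so a_2 = 1.
  30 = 30*1 + 0, so a_3 = 30.
The remainder reaches 0 after 4 divisions, so the expansion has 4 partial quotients, read off in order.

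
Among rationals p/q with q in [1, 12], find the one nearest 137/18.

38/5

Expand x = 137/18 as a continued fraction with the Euclidean algorithm:
  137 = 7*18 + 11, so a_0 = 7.
  18 = 1*11 + 7, so a_1 = 1.
  11 = 1*7 + 4, so a_2 = 1.
  7 = 1*4 + 3, so a_3 = 1.
  4 = 1*3 + 1, so a_4 = 1.
  3 = 3*1 + 0, so a_5 = 3.
so x = [7; 1, 1, 1, 1, 3].
Convergents (p_i = a_i*p_{i-1} + p_{i-2}, q_i = a_i*q_{i-1} + q_{i-2} with p_{-2}=0, p_{-1}=1, q_{-2}=1, q_{-1}=0), until the denominator exceeds 12:
  i=0: a_0=7, p_0 = 7*1 + 0 = 7, q_0 = 7*0 + 1 = 1.
  i=1: a_1=1, p_1 = 1*7 + 1 = 8, q_1 = 1*1 + 0 = 1.
  i=2: a_2=1, p_2 = 1*8 + 7 = 15, q_2 = 1*1 + 1 = 2.
  i=3: a_3=1, p_3 = 1*15 + 8 = 23, q_3 = 1*2 + 1 = 3.
  i=4: a_4=1, p_4 = 1*23 + 15 = 38, q_4 = 1*3 + 2 = 5.
  i=5: a_5=3, p_5 = 3*38 + 23 = 137, q_5 = 3*5 + 3 = 18.
q_5 = 18 > 12, so the last convergent with denominator <= 12 is p_4/q_4 = 38/5.
The closest fraction with denominator <= 12 is either p_4/q_4 or the intermediate fraction (k*p_4 + p_3)/(k*q_4 + q_3) with the largest k >= 1 whose denominator stays <= 12; these approach x as k grows, and every other convergent or intermediate fraction in range is farther away.
Largest k: floor((12 - q_3)/q_4) = floor((12 - 3)/5) = 1.
That gives (1*38 + 23)/(1*5 + 3) = 61/8.
Compare the errors: |x - 38/5| = |137*5 - 38*18|/(18*5) = 1/90, and |x - 61/8| = |137*8 - 61*18|/(18*8) = 2/144.
Cross-multiplying, 1*144 = 144 < 180 = 2*90, so 1/90 is smaller: the convergent 38/5 is closer to x than 61/8.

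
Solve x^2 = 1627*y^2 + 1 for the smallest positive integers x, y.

(x, y) = (14642, 363)

First expand sqrt(1627) as a continued fraction. With x_i = (sqrt(1627) + m_i)/d_i and (m_0, d_0) = (0, 1): a_0 = floor(sqrt(1627)) = 40, since 40^2 = 1600 <= 1627 < 1681 = 41^2.
Iterate m_{i+1} = d_i*a_i - m_i, d_{i+1} = (1627 - m_{i+1}^2)/d_i, a_{i+1} = floor((a_0 + m_{i+1})/d_{i+1}):
  m_1 = 1*40 - 0 = 40, d_1 = (1627 - 40^2)/1 = 27/1 = 27, a_1 = floor((40 + 40)/27) = 2.
  m_2 = 27*2 - 40 = 14, d_2 = (1627 - 14^2)/27 = 1431/27 = 53, a_2 = floor((40 + 14)/53) = 1.
  m_3 = 53*1 - 14 = 39, d_3 = (1627 - 39^2)/53 = 106/53 = 2, a_3 = floor((40 + 39)/2) = 39.
  m_4 = 2*39 - 39 = 39, d_4 = (1627 - 39^2)/2 = 106/2 = 53, a_4 = floor((40 + 39)/53) = 1.
  m_5 = 53*1 - 39 = 14, d_5 = (1627 - 14^2)/53 = 1431/53 = 27, a_5 = floor((40 + 14)/27) = 2.
  m_6 = 27*2 - 14 = 40, d_6 = (1627 - 40^2)/27 = 27/27 = 1, a_6 = floor((40 + 40)/1) = 80.
  m_7 = 1*80 - 40 = 40, d_7 = (1627 - 40^2)/1 = 27/1 = 27: (m_7, d_7) = (m_1, d_1) = (40, 27), so from here the quotients repeat a_1, ..., a_6; the period length is 6.
So sqrt(1627) = [40; (2, 1, 39, 1, 2, 80)] with period length k = 6.
k is even, so the fundamental solution of x^2 - 1627y^2 = 1 is (p_{k-1}, q_{k-1}) = (p_5, q_5); compute convergents through index 5.
Convergents (p_i = a_i*p_{i-1} + p_{i-2}, q_i = a_i*q_{i-1} + q_{i-2} with p_{-2}=0, p_{-1}=1, q_{-2}=1, q_{-1}=0):
  i=0: a_0=40, p_0 = 40*1 + 0 = 40, q_0 = 40*0 + 1 = 1.
  i=1: a_1=2, p_1 = 2*40 + 1 = 81, q_1 = 2*1 + 0 = 2.
  i=2: a_2=1, p_2 = 1*81 + 40 = 121, q_2 = 1*2 + 1 = 3.
  i=3: a_3=39, p_3 = 39*121 + 81 = 4800, q_3 = 39*3 + 2 = 119.
  i=4: a_4=1, p_4 = 1*4800 + 121 = 4921, q_4 = 1*119 + 3 = 122.
  i=5: a_5=2, p_5 = 2*4921 + 4800 = 14642, q_5 = 2*122 + 119 = 363.
Check: 14642^2 - 1627*363^2 = 214388164 - 214388163 = 1, so (x, y) = (14642, 363) solves the equation, and by the theorem it is the least positive solution.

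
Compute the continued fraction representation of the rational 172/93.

[1; 1, 5, 1, 1, 1, 4]

Run the Euclidean algorithm on 172 and 93; the successive quotients are the partial quotients a_0, a_1, ... (each step inverts the fractional part left over by the previous one):
  172 = 1*93 + 79, so a_0 = 1.
  93 = 1*79 + 14, so a_1 = 1.
  79 = 5*14 + 9, so a_2 = 5.
  14 = 1*9 + 5, so a_3 = 1.
  9 = 1*5 + 4, so a_4 = 1.
  5 = 1*4 + 1, so a_5 = 1.
  4 = 4*1 + 0, so a_6 = 4.
The remainder reaches 0 after 7 divisions, so the expansion has 7 partial quotients, read off in order.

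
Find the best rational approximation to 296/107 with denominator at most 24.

Expand x = 296/107 as a continued fraction with the Euclidean algorithm:
  296 = 2*107 + 82, so a_0 = 2.
  107 = 1*82 + 25, so a_1 = 1.
  82 = 3*25 + 7, so a_2 = 3.
  25 = 3*7 + 4, so a_3 = 3.
  7 = 1*4 + 3, so a_4 = 1.
  4 = 1*3 + 1, so a_5 = 1.
  3 = 3*1 + 0, so a_6 = 3.
so x = [2; 1, 3, 3, 1, 1, 3].
Convergents (p_i = a_i*p_{i-1} + p_{i-2}, q_i = a_i*q_{i-1} + q_{i-2} with p_{-2}=0, p_{-1}=1, q_{-2}=1, q_{-1}=0), until the denominator exceeds 24:
  i=0: a_0=2, p_0 = 2*1 + 0 = 2, q_0 = 2*0 + 1 = 1.
  i=1: a_1=1, p_1 = 1*2 + 1 = 3, q_1 = 1*1 + 0 = 1.
  i=2: a_2=3, p_2 = 3*3 + 2 = 11, q_2 = 3*1 + 1 = 4.
  i=3: a_3=3, p_3 = 3*11 + 3 = 36, q_3 = 3*4 + 1 = 13.
  i=4: a_4=1, p_4 = 1*36 + 11 = 47, q_4 = 1*13 + 4 = 17.
  i=5: a_5=1, p_5 = 1*47 + 36 = 83, q_5 = 1*17 + 13 = 30.
q_5 = 30 > 24, so the last convergent with denominator <= 24 is p_4/q_4 = 47/17.
The closest fraction with denominator <= 24 is either p_4/q_4 or the intermediate fraction (k*p_4 + p_3)/(k*q_4 + q_3) with the largest k >= 1 whose denominator stays <= 24; these approach x as k grows, and every other convergent or intermediate fraction in range is farther away.
Largest k: floor((24 - q_3)/q_4) = floor((24 - 13)/17) = 0.
Since k = 0, no intermediate fraction beyond p_4/q_4 has denominator <= 24, so the convergent 47/17 is the closest (its error is |296*17 - 47*107|/(107*17) = 3/1819).

47/17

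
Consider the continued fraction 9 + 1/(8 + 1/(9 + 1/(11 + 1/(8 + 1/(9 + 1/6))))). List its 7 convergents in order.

9/1, 73/8, 666/73, 7399/811, 59858/6561, 546121/59860, 3336584/365721

Using the convergent recurrence p_i = a_i*p_{i-1} + p_{i-2}, q_i = a_i*q_{i-1} + q_{i-2} with p_{-2}=0, p_{-1}=1, q_{-2}=1, q_{-1}=0:
  i=0: a_0=9, p_0 = 9*1 + 0 = 9, q_0 = 9*0 + 1 = 1.
  i=1: a_1=8, p_1 = 8*9 + 1 = 73, q_1 = 8*1 + 0 = 8.
  i=2: a_2=9, p_2 = 9*73 + 9 = 666, q_2 = 9*8 + 1 = 73.
  i=3: a_3=11, p_3 = 11*666 + 73 = 7399, q_3 = 11*73 + 8 = 811.
  i=4: a_4=8, p_4 = 8*7399 + 666 = 59858, q_4 = 8*811 + 73 = 6561.
  i=5: a_5=9, p_5 = 9*59858 + 7399 = 546121, q_5 = 9*6561 + 811 = 59860.
  i=6: a_6=6, p_6 = 6*546121 + 59858 = 3336584, q_6 = 6*59860 + 6561 = 365721.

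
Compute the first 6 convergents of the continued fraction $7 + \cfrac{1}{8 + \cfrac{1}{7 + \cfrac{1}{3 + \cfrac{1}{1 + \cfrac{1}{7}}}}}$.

7/1, 57/8, 406/57, 1275/179, 1681/236, 13042/1831

Using the convergent recurrence p_i = a_i*p_{i-1} + p_{i-2}, q_i = a_i*q_{i-1} + q_{i-2} with p_{-2}=0, p_{-1}=1, q_{-2}=1, q_{-1}=0:
  i=0: a_0=7, p_0 = 7*1 + 0 = 7, q_0 = 7*0 + 1 = 1.
  i=1: a_1=8, p_1 = 8*7 + 1 = 57, q_1 = 8*1 + 0 = 8.
  i=2: a_2=7, p_2 = 7*57 + 7 = 406, q_2 = 7*8 + 1 = 57.
  i=3: a_3=3, p_3 = 3*406 + 57 = 1275, q_3 = 3*57 + 8 = 179.
  i=4: a_4=1, p_4 = 1*1275 + 406 = 1681, q_4 = 1*179 + 57 = 236.
  i=5: a_5=7, p_5 = 7*1681 + 1275 = 13042, q_5 = 7*236 + 179 = 1831.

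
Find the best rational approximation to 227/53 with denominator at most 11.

30/7

Expand x = 227/53 as a continued fraction with the Euclidean algorithm:
  227 = 4*53 + 15, so a_0 = 4.
  53 = 3*15 + 8, so a_1 = 3.
  15 = 1*8 + 7, so a_2 = 1.
  8 = 1*7 + 1, so a_3 = 1.
  7 = 7*1 + 0, so a_4 = 7.
so x = [4; 3, 1, 1, 7].
Convergents (p_i = a_i*p_{i-1} + p_{i-2}, q_i = a_i*q_{i-1} + q_{i-2} with p_{-2}=0, p_{-1}=1, q_{-2}=1, q_{-1}=0), until the denominator exceeds 11:
  i=0: a_0=4, p_0 = 4*1 + 0 = 4, q_0 = 4*0 + 1 = 1.
  i=1: a_1=3, p_1 = 3*4 + 1 = 13, q_1 = 3*1 + 0 = 3.
  i=2: a_2=1, p_2 = 1*13 + 4 = 17, q_2 = 1*3 + 1 = 4.
  i=3: a_3=1, p_3 = 1*17 + 13 = 30, q_3 = 1*4 + 3 = 7.
  i=4: a_4=7, p_4 = 7*30 + 17 = 227, q_4 = 7*7 + 4 = 53.
q_4 = 53 > 11, so the last convergent with denominator <= 11 is p_3/q_3 = 30/7.
The closest fraction with denominator <= 11 is either p_3/q_3 or the intermediate fraction (k*p_3 + p_2)/(k*q_3 + q_2) with the largest k >= 1 whose denominator stays <= 11; these approach x as k grows, and every other convergent or intermediate fraction in range is farther away.
Largest k: floor((11 - q_2)/q_3) = floor((11 - 4)/7) = 1.
That gives (1*30 + 17)/(1*7 + 4) = 47/11.
Compare the errors: |x - 30/7| = |227*7 - 30*53|/(53*7) = 1/371, and |x - 47/11| = |227*11 - 47*53|/(53*11) = 6/583.
Cross-multiplying, 1*583 = 583 < 2226 = 6*371, so 1/371 is smaller: the convergent 30/7 is closer to x than 47/11.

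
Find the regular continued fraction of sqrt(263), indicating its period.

Write x_i = (sqrt(263) + m_i)/d_i with (m_0, d_0) = (0, 1). a_0 = floor(sqrt(263)) = 16, since 16^2 = 256 <= 263 < 289 = 17^2.
Iterate m_{i+1} = d_i*a_i - m_i, d_{i+1} = (263 - m_{i+1}^2)/d_i, a_{i+1} = floor((a_0 + m_{i+1})/d_{i+1}):
  m_1 = 1*16 - 0 = 16, d_1 = (263 - 16^2)/1 = 7/1 = 7, a_1 = floor((16 + 16)/7) = 4.
  m_2 = 7*4 - 16 = 12, d_2 = (263 - 12^2)/7 = 119/7 = 17, a_2 = floor((16 + 12)/17) = 1.
  m_3 = 17*1 - 12 = 5, d_3 = (263 - 5^2)/17 = 238/17 = 14, a_3 = floor((16 + 5)/14) = 1.
  m_4 = 14*1 - 5 = 9, d_4 = (263 - 9^2)/14 = 182/14 = 13, a_4 = floor((16 + 9)/13) = 1.
  m_5 = 13*1 - 9 = 4, d_5 = (263 - 4^2)/13 = 247/13 = 19, a_5 = floor((16 + 4)/19) = 1.
  m_6 = 19*1 - 4 = 15, d_6 = (263 - 15^2)/19 = 38/19 = 2, a_6 = floor((16 + 15)/2) = 15.
  m_7 = 2*15 - 15 = 15, d_7 = (263 - 15^2)/2 = 38/2 = 19, a_7 = floor((16 + 15)/19) = 1.
  m_8 = 19*1 - 15 = 4, d_8 = (263 - 4^2)/19 = 247/19 = 13, a_8 = floor((16 + 4)/13) = 1.
  m_9 = 13*1 - 4 = 9, d_9 = (263 - 9^2)/13 = 182/13 = 14, a_9 = floor((16 + 9)/14) = 1.
  m_10 = 14*1 - 9 = 5, d_10 = (263 - 5^2)/14 = 238/14 = 17, a_10 = floor((16 + 5)/17) = 1.
  m_11 = 17*1 - 5 = 12, d_11 = (263 - 12^2)/17 = 119/17 = 7, a_11 = floor((16 + 12)/7) = 4.
  m_12 = 7*4 - 12 = 16, d_12 = (263 - 16^2)/7 = 7/7 = 1, a_12 = floor((16 + 16)/1) = 32.
  m_13 = 1*32 - 16 = 16, d_13 = (263 - 16^2)/1 = 7/1 = 7: (m_13, d_13) = (m_1, d_1) = (16, 7), so from here the quotients repeat a_1, ..., a_12; the period length is 12.
Hence the expansion of sqrt(263) is a_0 = 16 followed by the repeating block 4, 1, 1, 1, 1, 15, 1, 1, 1, 1, 4, 32 (period 12).

[16; (4, 1, 1, 1, 1, 15, 1, 1, 1, 1, 4, 32)]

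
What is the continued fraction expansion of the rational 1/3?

Run the Euclidean algorithm on 1 and 3; the successive quotients are the partial quotients a_0, a_1, ... (each step inverts the fractional part left over by the previous one):
  1 = 0*3 + 1, so a_0 = 0.
  3 = 3*1 + 0, so a_1 = 3.
The remainder reaches 0 after 2 divisions, so the expansion has 2 partial quotients, read off in order.

[0; 3]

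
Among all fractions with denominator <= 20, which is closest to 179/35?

Expand x = 179/35 as a continued fraction with the Euclidean algorithm:
  179 = 5*35 + 4, so a_0 = 5.
  35 = 8*4 + 3, so a_1 = 8.
  4 = 1*3 + 1, so a_2 = 1.
  3 = 3*1 + 0, so a_3 = 3.
so x = [5; 8, 1, 3].
Convergents (p_i = a_i*p_{i-1} + p_{i-2}, q_i = a_i*q_{i-1} + q_{i-2} with p_{-2}=0, p_{-1}=1, q_{-2}=1, q_{-1}=0), until the denominator exceeds 20:
  i=0: a_0=5, p_0 = 5*1 + 0 = 5, q_0 = 5*0 + 1 = 1.
  i=1: a_1=8, p_1 = 8*5 + 1 = 41, q_1 = 8*1 + 0 = 8.
  i=2: a_2=1, p_2 = 1*41 + 5 = 46, q_2 = 1*8 + 1 = 9.
  i=3: a_3=3, p_3 = 3*46 + 41 = 179, q_3 = 3*9 + 8 = 35.
q_3 = 35 > 20, so the last convergent with denominator <= 20 is p_2/q_2 = 46/9.
The closest fraction with denominator <= 20 is either p_2/q_2 or the intermediate fraction (k*p_2 + p_1)/(k*q_2 + q_1) with the largest k >= 1 whose denominator stays <= 20; these approach x as k grows, and every other convergent or intermediate fraction in range is farther away.
Largest k: floor((20 - q_1)/q_2) = floor((20 - 8)/9) = 1.
That gives (1*46 + 41)/(1*9 + 8) = 87/17.
Compare the errors: |x - 46/9| = |179*9 - 46*35|/(35*9) = 1/315, and |x - 87/17| = |179*17 - 87*35|/(35*17) = 2/595.
Cross-multiplying, 1*595 = 595 < 630 = 2*315, so 1/315 is smaller: the convergent 46/9 is closer to x than 87/17.

46/9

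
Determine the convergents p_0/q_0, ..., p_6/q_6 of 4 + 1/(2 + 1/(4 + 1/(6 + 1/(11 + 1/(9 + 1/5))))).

4/1, 9/2, 40/9, 249/56, 2779/625, 25260/5681, 129079/29030

Using the convergent recurrence p_i = a_i*p_{i-1} + p_{i-2}, q_i = a_i*q_{i-1} + q_{i-2} with p_{-2}=0, p_{-1}=1, q_{-2}=1, q_{-1}=0:
  i=0: a_0=4, p_0 = 4*1 + 0 = 4, q_0 = 4*0 + 1 = 1.
  i=1: a_1=2, p_1 = 2*4 + 1 = 9, q_1 = 2*1 + 0 = 2.
  i=2: a_2=4, p_2 = 4*9 + 4 = 40, q_2 = 4*2 + 1 = 9.
  i=3: a_3=6, p_3 = 6*40 + 9 = 249, q_3 = 6*9 + 2 = 56.
  i=4: a_4=11, p_4 = 11*249 + 40 = 2779, q_4 = 11*56 + 9 = 625.
  i=5: a_5=9, p_5 = 9*2779 + 249 = 25260, q_5 = 9*625 + 56 = 5681.
  i=6: a_6=5, p_6 = 5*25260 + 2779 = 129079, q_6 = 5*5681 + 625 = 29030.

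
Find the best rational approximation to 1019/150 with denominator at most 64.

197/29

Expand x = 1019/150 as a continued fraction with the Euclidean algorithm:
  1019 = 6*150 + 119, so a_0 = 6.
  150 = 1*119 + 31, so a_1 = 1.
  119 = 3*31 + 26, so a_2 = 3.
  31 = 1*26 + 5, so a_3 = 1.
  26 = 5*5 + 1, so a_4 = 5.
  5 = 5*1 + 0, so a_5 = 5.
so x = [6; 1, 3, 1, 5, 5].
Convergents (p_i = a_i*p_{i-1} + p_{i-2}, q_i = a_i*q_{i-1} + q_{i-2} with p_{-2}=0, p_{-1}=1, q_{-2}=1, q_{-1}=0), until the denominator exceeds 64:
  i=0: a_0=6, p_0 = 6*1 + 0 = 6, q_0 = 6*0 + 1 = 1.
  i=1: a_1=1, p_1 = 1*6 + 1 = 7, q_1 = 1*1 + 0 = 1.
  i=2: a_2=3, p_2 = 3*7 + 6 = 27, q_2 = 3*1 + 1 = 4.
  i=3: a_3=1, p_3 = 1*27 + 7 = 34, q_3 = 1*4 + 1 = 5.
  i=4: a_4=5, p_4 = 5*34 + 27 = 197, q_4 = 5*5 + 4 = 29.
  i=5: a_5=5, p_5 = 5*197 + 34 = 1019, q_5 = 5*29 + 5 = 150.
q_5 = 150 > 64, so the last convergent with denominator <= 64 is p_4/q_4 = 197/29.
The closest fraction with denominator <= 64 is either p_4/q_4 or the intermediate fraction (k*p_4 + p_3)/(k*q_4 + q_3) with the largest k >= 1 whose denominator stays <= 64; these approach x as k grows, and every other convergent or intermediate fraction in range is farther away.
Largest k: floor((64 - q_3)/q_4) = floor((64 - 5)/29) = 2.
That gives (2*197 + 34)/(2*29 + 5) = 428/63.
Compare the errors: |x - 197/29| = |1019*29 - 197*150|/(150*29) = 1/4350, and |x - 428/63| = |1019*63 - 428*150|/(150*63) = 3/9450.
Cross-multiplying, 1*9450 = 9450 < 13050 = 3*4350, so 1/4350 is smaller: the convergent 197/29 is closer to x than 428/63.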